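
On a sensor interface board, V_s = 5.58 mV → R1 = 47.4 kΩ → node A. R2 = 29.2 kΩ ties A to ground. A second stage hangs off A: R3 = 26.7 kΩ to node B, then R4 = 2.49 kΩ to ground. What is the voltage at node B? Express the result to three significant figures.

Node A sees R2 in parallel with the series input of stage 2, R3 + R4 = 29.19 kΩ.
Effective lower resistance at A: R2 ‖ 29.19 = 14.60 kΩ.
V_A = 5.58 × 14.60/(47.4 + 14.60) = 1.314 mV.
Then the unloaded second divider: V_B = V_A × R4/(R3+R4) = 1.314 × 0.08530 = 0.1121 mV.

V_B ≈ 0.112 mV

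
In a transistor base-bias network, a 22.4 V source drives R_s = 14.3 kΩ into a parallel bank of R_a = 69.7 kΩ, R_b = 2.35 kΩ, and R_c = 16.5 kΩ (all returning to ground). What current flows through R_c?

Equivalent of the parallel group: R_p = 1.998 kΩ.
Node voltage V_A = V_DC · R_p/(R_s + R_p) = 22.4 × 0.1226 = 2.746 V.
I(R_c) = V_A / R_c = 2.746/16.5 = 0.1664 mA.

I ≈ 0.166 mA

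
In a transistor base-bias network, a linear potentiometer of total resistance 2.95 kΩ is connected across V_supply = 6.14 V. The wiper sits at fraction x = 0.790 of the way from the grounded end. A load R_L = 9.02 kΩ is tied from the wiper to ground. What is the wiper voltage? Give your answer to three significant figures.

The pot divides into 0.6195 kΩ above the wiper and 2.331 kΩ below.
(x·R_p) ‖ R_L = 1.852 kΩ.
V_out = 6.14 × 1.852/(0.6195 + 1.852) = 4.601 V.

V_out ≈ 4.60 V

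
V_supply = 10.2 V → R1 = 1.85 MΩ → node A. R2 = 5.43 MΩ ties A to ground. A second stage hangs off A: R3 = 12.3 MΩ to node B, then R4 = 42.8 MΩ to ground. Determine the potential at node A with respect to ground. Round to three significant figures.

V_A ≈ 7.42 V

Looking into the second stage from A: R3 + R4 = 55.10 MΩ appears in parallel with R2.
Effective lower resistance at A: R2 ‖ 55.10 = 4.943 MΩ.
First divider: V_A = V_supply · 4.943/(1.85 + 4.943) = 7.422 V.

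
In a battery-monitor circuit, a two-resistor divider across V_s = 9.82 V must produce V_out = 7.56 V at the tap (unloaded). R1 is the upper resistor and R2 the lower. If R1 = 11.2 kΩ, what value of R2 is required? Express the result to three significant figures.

R2 ≈ 37.5 kΩ

V_out/V_s = R2/(R1+R2) = 0.7699.
Rearranging, R2 = R1·k/(1−k) = 11.2 × 3.345 = 37.47 kΩ.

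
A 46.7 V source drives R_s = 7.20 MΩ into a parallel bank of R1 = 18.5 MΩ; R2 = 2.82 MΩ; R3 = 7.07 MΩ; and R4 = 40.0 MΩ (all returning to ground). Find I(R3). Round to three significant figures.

Equivalent of the parallel group: R_p = 1.739 MΩ.
V_A = 46.7 × 1.739/8.939 = 9.084 V.
I(R3) = V_A / R3 = 9.084/7.07 = 1.285 µA.

I ≈ 1.28 µA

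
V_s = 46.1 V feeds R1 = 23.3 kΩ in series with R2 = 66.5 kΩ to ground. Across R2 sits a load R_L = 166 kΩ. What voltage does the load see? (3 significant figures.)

V_out ≈ 30.9 V

R2 ‖ R_L = (66.5 × 166)/(66.5 + 166) = 47.48 kΩ.
Now apply the divider: V_out = 46.1 × 0.6708 = 30.92 V.
(Unloaded it would be 34.1 V; the load pulls it down.)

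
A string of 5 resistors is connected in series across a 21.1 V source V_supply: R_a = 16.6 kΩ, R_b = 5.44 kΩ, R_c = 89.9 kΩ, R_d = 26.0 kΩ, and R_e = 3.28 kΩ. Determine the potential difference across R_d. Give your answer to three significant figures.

V ≈ 3.88 V

Series total: ΣR = 16.6 + 5.44 + 89.9 + 26.0 + 3.28 = 141.2 kΩ.
Voltage divider: V = V_supply · (26.00 / 141.2) = 21.1 × 0.1841 = 3.885 V.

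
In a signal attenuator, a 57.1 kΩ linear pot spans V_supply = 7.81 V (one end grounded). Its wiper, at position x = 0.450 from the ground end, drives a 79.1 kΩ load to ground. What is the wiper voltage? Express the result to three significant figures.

The pot divides into 31.41 kΩ above the wiper and 25.70 kΩ below.
(x·R_p) ‖ R_L = 19.39 kΩ.
Loaded-divider output: V_out = 7.81 × 0.3818 = 2.982 V.

V_out ≈ 2.98 V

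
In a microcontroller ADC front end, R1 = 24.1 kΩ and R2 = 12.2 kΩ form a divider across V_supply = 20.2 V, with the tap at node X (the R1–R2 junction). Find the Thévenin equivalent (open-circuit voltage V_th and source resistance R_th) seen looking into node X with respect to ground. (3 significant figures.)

V_th is the unloaded tap voltage: V_supply · R2/(R1+R2) = 20.2 × 0.3361 = 6.789 V.
Zeroing V_supply shorts the top of R1 to ground, so R_th = R1 ‖ R2 = 8.100 kΩ.

V_th ≈ 6.79 V, R_th ≈ 8.10 kΩ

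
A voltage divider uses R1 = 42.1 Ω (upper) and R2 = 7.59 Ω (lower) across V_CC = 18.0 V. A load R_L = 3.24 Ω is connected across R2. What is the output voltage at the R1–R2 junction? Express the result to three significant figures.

The load sits in parallel with R2, giving an effective lower resistance R2' = R2·R_L/(R2+R_L) = 2.271 Ω.
Voltage divider with the loaded lower leg: V_out = 18.0 × 2.271/(42.1 + 2.271) = 18.0 × 0.05118 = 0.9212 V.

V_out ≈ 0.921 V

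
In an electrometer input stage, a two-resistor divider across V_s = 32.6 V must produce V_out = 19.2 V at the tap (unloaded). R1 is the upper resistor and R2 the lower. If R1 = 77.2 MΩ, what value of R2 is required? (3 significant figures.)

R2 ≈ 111 MΩ

V_out/V_s = R2/(R1+R2) = 0.5890.
Rearranging, R2 = R1·k/(1−k) = 77.2 × 1.433 = 110.6 MΩ.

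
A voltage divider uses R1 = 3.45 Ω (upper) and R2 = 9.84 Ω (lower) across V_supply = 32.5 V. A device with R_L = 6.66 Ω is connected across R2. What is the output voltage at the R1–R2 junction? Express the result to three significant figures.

V_out ≈ 17.4 V

First combine the lower leg with the load: R2 ‖ R_L = 3.972 Ω.
Then V_out = V_supply · R2'/(R1 + R2') = 32.5 × 3.972/7.422 = 17.39 V.
(Unloaded it would be 24.1 V; the load pulls it down.)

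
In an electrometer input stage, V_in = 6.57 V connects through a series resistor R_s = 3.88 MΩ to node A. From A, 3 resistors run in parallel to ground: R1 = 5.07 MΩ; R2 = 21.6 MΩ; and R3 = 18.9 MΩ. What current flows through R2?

I ≈ 0.141 µA

Equivalent of the parallel group: R_p = 3.373 MΩ.
V_A by voltage divider: V_A = 6.57 × 3.373/(3.88 + 3.373) = 3.056 V.
Branch current I = V_A/R2 = 3.056/21.6 = 0.1415 µA.
(Equivalently: I_total = 0.9058 µA, then current-divider fraction G_k/ΣG = 0.1562.)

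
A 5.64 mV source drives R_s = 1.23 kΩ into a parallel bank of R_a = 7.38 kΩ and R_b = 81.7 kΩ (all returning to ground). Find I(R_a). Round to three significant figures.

Equivalent of the parallel group: R_p = 6.769 kΩ.
V_A by voltage divider: V_A = 5.64 × 6.769/(1.23 + 6.769) = 4.773 mV.
I(R_a) = V_A / R_a = 4.773/7.38 = 0.6467 µA.
(Check via current divider: I_total = 0.7051 µA; share G_k/ΣG = 0.9172 → same result.)

I ≈ 0.647 µA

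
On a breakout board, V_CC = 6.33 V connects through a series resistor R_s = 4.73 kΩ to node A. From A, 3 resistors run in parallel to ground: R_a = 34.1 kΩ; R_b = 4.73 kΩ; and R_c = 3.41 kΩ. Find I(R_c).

I ≈ 0.526 mA

Parallel bank: R_p = 1/(1/34.1 + 1/4.73 + 1/3.41) = 1.873 kΩ.
V_A by voltage divider: V_A = 6.33 × 1.873/(4.73 + 1.873) = 1.795 V.
I(R_c) = V_A / R_c = 1.795/3.41 = 0.5265 mA.
(Equivalently: I_total = 0.9587 mA, then current-divider fraction G_k/ΣG = 0.5492.)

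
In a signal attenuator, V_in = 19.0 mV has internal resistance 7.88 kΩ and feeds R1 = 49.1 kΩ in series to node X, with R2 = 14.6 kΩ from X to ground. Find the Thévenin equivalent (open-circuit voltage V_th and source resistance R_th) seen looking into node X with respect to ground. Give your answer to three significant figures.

R1' = 7.88 + 49.1 = 56.98 kΩ (source resistance + R1).
With X open, the divider is unloaded: V_th = 19.0 × 14.6/71.58 = 3.875 mV.
Looking into X with the source shorted: R_th = R1'·R2/(R1'+R2) = 56.98 × 14.6/71.58 = 11.62 kΩ.

V_th ≈ 3.88 mV, R_th ≈ 11.6 kΩ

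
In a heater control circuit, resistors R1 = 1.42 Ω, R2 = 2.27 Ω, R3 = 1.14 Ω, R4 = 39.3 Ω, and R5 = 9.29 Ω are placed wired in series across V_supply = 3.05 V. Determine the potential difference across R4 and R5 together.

Total series resistance ΣR = 1.42 + 2.27 + 1.14 + 39.3 + 9.29 = 53.42 Ω.
R_{R4..R5} = 39.3 + 9.29 = 48.59 Ω.
V = V_supply · R/ΣR = 3.05 × 0.9096 = 2.774 V.

V ≈ 2.77 V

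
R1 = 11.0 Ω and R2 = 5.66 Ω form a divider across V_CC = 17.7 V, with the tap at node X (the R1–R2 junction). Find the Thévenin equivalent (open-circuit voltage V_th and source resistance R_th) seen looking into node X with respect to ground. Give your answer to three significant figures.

V_th ≈ 6.01 V, R_th ≈ 3.74 Ω

Open-circuit (no load on X): V_th = V_CC · R2/(R1 + R2) = 17.7 × 5.66/(11.00 + 5.66) = 6.013 V.
Looking into X with the source shorted: R_th = R1·R2/(R1+R2) = 11.00 × 5.66/16.66 = 3.737 Ω.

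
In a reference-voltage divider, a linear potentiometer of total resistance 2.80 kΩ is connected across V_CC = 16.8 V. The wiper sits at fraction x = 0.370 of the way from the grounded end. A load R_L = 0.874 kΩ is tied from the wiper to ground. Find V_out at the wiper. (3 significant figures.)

Split the track: R_lower = x·R_p = 1.036 kΩ, R_upper = (1−x)·R_p = 1.764 kΩ.
R_L loads the lower segment: effective lower R = 0.4741 kΩ.
Loaded-divider output: V_out = 16.8 × 0.2118 = 3.559 V.
(Unloaded: V_out = x·V_CC = 6.22 V.)

V_out ≈ 3.56 V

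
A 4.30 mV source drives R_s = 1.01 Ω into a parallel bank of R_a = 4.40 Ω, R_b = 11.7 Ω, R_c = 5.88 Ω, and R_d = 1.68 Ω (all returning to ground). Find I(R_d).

Combine the parallel branches: R_p = (1/4.40 + 1/11.7 + 1/5.88 + 1/1.68)⁻¹ = 0.9276 Ω.
Node voltage V_A = V_supply · R_p/(R_s + R_p) = 4.30 × 0.4787 = 2.059 mV.
Branch current I = V_A/R_d = 2.059/1.68 = 1.225 mA.

I ≈ 1.23 mA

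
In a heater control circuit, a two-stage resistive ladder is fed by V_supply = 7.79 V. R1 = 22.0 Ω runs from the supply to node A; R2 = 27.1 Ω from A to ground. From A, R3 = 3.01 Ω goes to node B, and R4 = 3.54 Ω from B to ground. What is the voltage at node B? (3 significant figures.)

V_B ≈ 0.814 V

Looking into the second stage from A: R3 + R4 = 6.550 Ω appears in parallel with R2.
Effective lower resistance at A: R2 ‖ 6.550 = 5.275 Ω.
First divider: V_A = V_supply · 5.275/(22.0 + 5.275) = 1.507 V.
V_B = V_A × 0.5405 = 0.8143 V.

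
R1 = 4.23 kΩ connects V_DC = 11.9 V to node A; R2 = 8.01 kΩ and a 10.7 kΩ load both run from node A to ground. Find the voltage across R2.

The load sits in parallel with R2, giving an effective lower resistance R2' = R2·R_L/(R2+R_L) = 4.581 kΩ.
Then V_out = V_DC · R2'/(R1 + R2') = 11.9 × 4.581/8.811 = 6.187 V.

V_out ≈ 6.19 V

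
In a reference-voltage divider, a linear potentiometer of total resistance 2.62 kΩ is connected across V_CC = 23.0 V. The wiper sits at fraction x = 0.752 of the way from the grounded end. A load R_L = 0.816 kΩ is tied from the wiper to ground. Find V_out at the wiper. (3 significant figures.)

Split the track: R_lower = x·R_p = 1.970 kΩ, R_upper = (1−x)·R_p = 0.6498 kΩ.
Lower segment in parallel with the load: 1.970 ‖ 0.816 = 0.5770 kΩ.
Then V_out = V_CC · 0.5770/(0.6498 + 0.5770) = 10.82 V.

V_out ≈ 10.8 V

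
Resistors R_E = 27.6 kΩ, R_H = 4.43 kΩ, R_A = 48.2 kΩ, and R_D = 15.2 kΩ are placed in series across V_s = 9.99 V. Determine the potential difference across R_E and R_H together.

V ≈ 3.35 V

Total series resistance ΣR = 27.6 + 4.43 + 48.2 + 15.2 = 95.43 kΩ.
R_{R_E..R_H} = 27.6 + 4.43 = 32.03 kΩ.
Voltage divider: V = V_s · (32.03 / 95.43) = 9.99 × 0.3356 = 3.353 V.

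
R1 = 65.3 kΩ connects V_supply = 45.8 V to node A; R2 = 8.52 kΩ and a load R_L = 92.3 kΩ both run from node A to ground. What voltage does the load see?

V_out ≈ 4.89 V

R2 ‖ R_L = (8.52 × 92.3)/(8.52 + 92.3) = 7.800 kΩ.
Voltage divider with the loaded lower leg: V_out = 45.8 × 7.800/(65.3 + 7.800) = 45.8 × 0.1067 = 4.887 V.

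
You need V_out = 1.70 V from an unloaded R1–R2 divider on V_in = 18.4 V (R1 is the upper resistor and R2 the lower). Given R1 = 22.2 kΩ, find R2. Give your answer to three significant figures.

Required fraction k = V_out/V_in = 0.09239.
Rearranging, R2 = R1·k/(1−k) = 22.2 × 0.1018 = 2.260 kΩ.

R2 ≈ 2.26 kΩ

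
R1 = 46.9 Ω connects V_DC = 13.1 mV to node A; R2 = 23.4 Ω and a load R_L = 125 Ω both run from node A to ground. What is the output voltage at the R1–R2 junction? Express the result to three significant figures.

V_out ≈ 3.88 mV

First combine the lower leg with the load: R2 ‖ R_L = 19.71 Ω.
Voltage divider with the loaded lower leg: V_out = 13.1 × 19.71/(46.9 + 19.71) = 13.1 × 0.2959 = 3.876 mV.
(Unloaded it would be 4.36 mV; the load pulls it down.)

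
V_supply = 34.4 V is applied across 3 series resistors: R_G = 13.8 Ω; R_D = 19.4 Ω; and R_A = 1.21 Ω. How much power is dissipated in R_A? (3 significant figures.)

The common current is I = 34.4/34.41 = 0.9997 A.
P(R_A) = I²·R_A = (0.9997)² × 1.21 = 1.209 W.

P ≈ 1.21 W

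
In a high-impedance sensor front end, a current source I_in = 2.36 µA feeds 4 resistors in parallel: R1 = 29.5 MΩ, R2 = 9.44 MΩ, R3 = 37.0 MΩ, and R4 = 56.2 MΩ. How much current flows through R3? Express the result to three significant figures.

I ≈ 0.345 µA

Total conductance ΣG = 1/29.5 + 1/9.44 + 1/37.0 + 1/56.2 = 0.1847 (units of 1/MΩ).
R3 takes the fraction G_k/ΣG = 0.02703/0.1847 = 0.1464, so I = 2.36 × 0.1464 = 0.3454 µA.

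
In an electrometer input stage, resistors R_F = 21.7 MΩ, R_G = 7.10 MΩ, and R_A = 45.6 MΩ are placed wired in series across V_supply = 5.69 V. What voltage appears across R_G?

Series total: ΣR = 21.7 + 7.10 + 45.6 = 74.40 MΩ.
Voltage divider: V = V_supply · (7.100 / 74.40) = 5.69 × 0.09543 = 0.5430 V.

V ≈ 0.543 V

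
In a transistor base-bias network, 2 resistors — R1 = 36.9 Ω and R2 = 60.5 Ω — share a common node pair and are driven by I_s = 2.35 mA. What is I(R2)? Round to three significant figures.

For two parallel branches, I_k = I_s · (other R)/(sum of R).
So I = 2.35 × 36.9/97.40 = 0.8903 mA.

I ≈ 0.890 mA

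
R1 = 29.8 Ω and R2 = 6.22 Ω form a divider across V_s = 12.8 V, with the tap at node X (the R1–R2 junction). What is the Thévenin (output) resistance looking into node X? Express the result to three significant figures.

Zeroing V_s shorts the top of R1 to ground, so R_th = R1 ‖ R2 = 5.146 Ω.

R_th ≈ 5.15 Ω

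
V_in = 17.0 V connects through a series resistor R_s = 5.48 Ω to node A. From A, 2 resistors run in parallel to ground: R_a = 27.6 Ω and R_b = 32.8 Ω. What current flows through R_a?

I ≈ 0.451 A

Equivalent of the parallel group: R_p = 14.99 Ω.
V_A by voltage divider: V_A = 17.0 × 14.99/(5.48 + 14.99) = 12.45 V.
I(R_a) = V_A / R_a = 12.45/27.6 = 0.4510 A.
(Check via current divider: I_total = 0.8306 A; share G_k/ΣG = 0.5430 → same result.)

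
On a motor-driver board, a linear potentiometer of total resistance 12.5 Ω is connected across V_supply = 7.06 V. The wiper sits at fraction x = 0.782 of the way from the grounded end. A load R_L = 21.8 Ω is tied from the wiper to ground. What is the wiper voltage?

V_out ≈ 5.03 V

Lower segment x·R_p = 9.775 Ω; upper segment (1−x)·R_p = 2.725 Ω.
(x·R_p) ‖ R_L = 6.749 Ω.
Then V_out = V_supply · 6.749/(2.725 + 6.749) = 5.029 V.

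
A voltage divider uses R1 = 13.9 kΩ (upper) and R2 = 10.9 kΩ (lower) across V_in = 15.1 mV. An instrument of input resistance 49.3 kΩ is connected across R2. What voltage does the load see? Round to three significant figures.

R2 ‖ R_L = (10.9 × 49.3)/(10.9 + 49.3) = 8.926 kΩ.
Then V_out = V_in · R2'/(R1 + R2') = 15.1 × 8.926/22.83 = 5.905 mV.

V_out ≈ 5.90 mV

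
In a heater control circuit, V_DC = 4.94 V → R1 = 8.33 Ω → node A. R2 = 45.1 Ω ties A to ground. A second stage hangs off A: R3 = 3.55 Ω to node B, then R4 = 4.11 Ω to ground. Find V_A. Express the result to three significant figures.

V_A ≈ 2.17 V

Node A sees R2 in parallel with the series input of stage 2, R3 + R4 = 7.660 Ω.
R2 ‖ (R3+R4) = 6.548 Ω.
First divider: V_A = V_DC · 6.548/(8.33 + 6.548) = 2.174 V.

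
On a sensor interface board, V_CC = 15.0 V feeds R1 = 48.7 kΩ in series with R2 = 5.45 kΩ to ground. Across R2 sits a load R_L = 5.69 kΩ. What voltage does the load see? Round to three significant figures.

V_out ≈ 0.811 V

First combine the lower leg with the load: R2 ‖ R_L = 2.784 kΩ.
Then V_out = V_CC · R2'/(R1 + R2') = 15.0 × 2.784/51.48 = 0.8110 V.
(Unloaded it would be 1.51 V; the load pulls it down.)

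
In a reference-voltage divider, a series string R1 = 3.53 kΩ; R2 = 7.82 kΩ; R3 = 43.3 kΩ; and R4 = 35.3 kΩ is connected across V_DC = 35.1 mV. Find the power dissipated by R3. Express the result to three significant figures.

ΣR = 89.95 kΩ → I = 35.1/89.95 = 0.3902 µA.
V(R3) = I·R = 16.90 mV; P = V·I = 16.90 × 0.3902 = 6.593 nW.

P ≈ 6.59 nW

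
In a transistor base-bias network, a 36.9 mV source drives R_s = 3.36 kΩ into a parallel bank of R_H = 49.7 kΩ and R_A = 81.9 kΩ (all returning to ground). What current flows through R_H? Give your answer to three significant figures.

Parallel bank: R_p = 1/(1/49.7 + 1/81.9) = 30.93 kΩ.
Node voltage V_A = V_CC · R_p/(R_s + R_p) = 36.9 × 0.9020 = 33.28 mV.
I(R_H) = V_A / R_H = 33.28/49.7 = 0.6697 µA.

I ≈ 0.670 µA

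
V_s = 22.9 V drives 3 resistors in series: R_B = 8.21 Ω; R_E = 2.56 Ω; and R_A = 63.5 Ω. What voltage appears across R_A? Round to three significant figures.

ΣR = 8.21 + 2.56 + 63.5 = 74.27 Ω.
By the voltage-divider rule, V = 22.9 × 63.50/74.27 = 19.58 V.

V ≈ 19.6 V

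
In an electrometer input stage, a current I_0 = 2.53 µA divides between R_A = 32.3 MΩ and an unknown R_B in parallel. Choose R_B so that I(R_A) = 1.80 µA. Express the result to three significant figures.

In a two-way split, I_A/I_0 = R_B/(R_A + R_B).
With f = 0.7115, R_B = R_A · f/(1−f) = 32.3 × 2.466 = 79.64 MΩ.

R_B ≈ 79.6 MΩ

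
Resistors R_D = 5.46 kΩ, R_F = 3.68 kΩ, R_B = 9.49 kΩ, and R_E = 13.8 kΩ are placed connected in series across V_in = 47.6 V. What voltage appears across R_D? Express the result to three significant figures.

Total series resistance ΣR = 5.46 + 3.68 + 9.49 + 13.8 = 32.43 kΩ.
Voltage divider: V = V_in · (5.460 / 32.43) = 47.6 × 0.1684 = 8.014 V.

V ≈ 8.01 V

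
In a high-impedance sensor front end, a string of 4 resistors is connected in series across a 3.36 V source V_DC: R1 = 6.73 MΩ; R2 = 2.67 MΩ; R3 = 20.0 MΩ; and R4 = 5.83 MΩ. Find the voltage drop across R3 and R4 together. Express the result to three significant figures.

Series total: ΣR = 6.73 + 2.67 + 20.0 + 5.83 = 35.23 MΩ.
R_{R3..R4} = 20.0 + 5.83 = 25.83 MΩ.
By the voltage-divider rule, V = 3.36 × 25.83/35.23 = 2.463 V.

V ≈ 2.46 V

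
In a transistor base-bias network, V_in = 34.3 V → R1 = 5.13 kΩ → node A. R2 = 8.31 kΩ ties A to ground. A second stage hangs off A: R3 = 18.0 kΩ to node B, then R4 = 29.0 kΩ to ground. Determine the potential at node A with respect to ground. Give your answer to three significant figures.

Looking into the second stage from A: R3 + R4 = 47.00 kΩ appears in parallel with R2.
R2 ‖ (R3+R4) = 7.061 kΩ.
So V_A = 34.3 × 0.5792 = 19.87 V.

V_A ≈ 19.9 V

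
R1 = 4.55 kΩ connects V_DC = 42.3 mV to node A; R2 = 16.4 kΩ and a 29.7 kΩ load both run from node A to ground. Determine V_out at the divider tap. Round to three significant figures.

First combine the lower leg with the load: R2 ‖ R_L = 10.57 kΩ.
Voltage divider with the loaded lower leg: V_out = 42.3 × 10.57/(4.55 + 10.57) = 42.3 × 0.6990 = 29.57 mV.
(Unloaded it would be 33.1 mV; the load pulls it down.)

V_out ≈ 29.6 mV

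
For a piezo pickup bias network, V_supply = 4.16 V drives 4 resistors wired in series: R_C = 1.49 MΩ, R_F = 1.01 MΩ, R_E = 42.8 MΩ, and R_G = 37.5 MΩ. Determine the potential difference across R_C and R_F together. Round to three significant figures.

Total series resistance ΣR = 1.49 + 1.01 + 42.8 + 37.5 = 82.80 MΩ.
R_{R_C..R_F} = 1.49 + 1.01 = 2.500 MΩ.
By the voltage-divider rule, V = 4.16 × 2.500/82.80 = 0.1256 V.

V ≈ 0.126 V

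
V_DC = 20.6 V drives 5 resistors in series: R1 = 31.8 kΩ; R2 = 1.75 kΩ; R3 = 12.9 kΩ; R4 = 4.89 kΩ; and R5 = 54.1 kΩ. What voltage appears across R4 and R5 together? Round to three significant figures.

Total series resistance ΣR = 31.8 + 1.75 + 12.9 + 4.89 + 54.1 = 105.4 kΩ.
R_{R4..R5} = 4.89 + 54.1 = 58.99 kΩ.
Voltage divider: V = V_DC · (58.99 / 105.4) = 20.6 × 0.5595 = 11.52 V.

V ≈ 11.5 V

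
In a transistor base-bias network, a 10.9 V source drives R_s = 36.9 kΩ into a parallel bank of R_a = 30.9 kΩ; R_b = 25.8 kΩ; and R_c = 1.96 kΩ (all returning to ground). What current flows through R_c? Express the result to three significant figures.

Parallel bank: R_p = 1/(1/30.9 + 1/25.8 + 1/1.96) = 1.720 kΩ.
Node voltage V_A = V_s · R_p/(R_s + R_p) = 10.9 × 0.04454 = 0.4855 V.
Branch current I = V_A/R_c = 0.4855/1.96 = 0.2477 mA.

I ≈ 0.248 mA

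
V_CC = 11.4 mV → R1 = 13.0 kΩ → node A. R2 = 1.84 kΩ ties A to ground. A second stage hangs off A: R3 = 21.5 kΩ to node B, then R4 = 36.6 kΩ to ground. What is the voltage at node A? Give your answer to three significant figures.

V_A ≈ 1.38 mV

Node A sees R2 in parallel with the series input of stage 2, R3 + R4 = 58.10 kΩ.
Effective lower resistance at A: R2 ‖ 58.10 = 1.784 kΩ.
So V_A = 11.4 × 0.1206 = 1.375 mV.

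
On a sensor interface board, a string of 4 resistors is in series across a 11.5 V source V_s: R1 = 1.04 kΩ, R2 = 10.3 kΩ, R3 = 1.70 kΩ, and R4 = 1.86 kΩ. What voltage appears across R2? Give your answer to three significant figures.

V ≈ 7.95 V

Series total: ΣR = 1.04 + 10.3 + 1.70 + 1.86 = 14.90 kΩ.
Voltage divider: V = V_s · (10.30 / 14.90) = 11.5 × 0.6913 = 7.950 V.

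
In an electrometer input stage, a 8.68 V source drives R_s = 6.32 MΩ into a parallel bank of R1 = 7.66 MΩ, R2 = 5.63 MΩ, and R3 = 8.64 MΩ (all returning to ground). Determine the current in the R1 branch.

I ≈ 0.308 µA

Parallel bank: R_p = 1/(1/7.66 + 1/5.63 + 1/8.64) = 2.359 MΩ.
Node voltage V_A = V_DC · R_p/(R_s + R_p) = 8.68 × 0.2718 = 2.359 V.
Branch current I = V_A/R1 = 2.359/7.66 = 0.3080 µA.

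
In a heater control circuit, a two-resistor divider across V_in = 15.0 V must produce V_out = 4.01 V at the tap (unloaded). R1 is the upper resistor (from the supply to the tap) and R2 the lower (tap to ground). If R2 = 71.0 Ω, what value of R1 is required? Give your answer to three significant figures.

The divider ratio is R2/(R1+R2) = 4.01/15.0 = 0.2673.
R1 = R2·(1/k − 1) = 71.0 × 2.741 = 194.6 Ω.

R1 ≈ 195 Ω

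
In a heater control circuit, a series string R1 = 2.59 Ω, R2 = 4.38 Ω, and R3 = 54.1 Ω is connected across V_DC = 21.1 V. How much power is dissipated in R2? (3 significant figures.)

Series current I = V_DC/ΣR = 21.1/61.07 = 0.3455 A.
V(R2) = I·R = 1.513 V; P = V·I = 1.513 × 0.3455 = 0.5229 W.

P ≈ 0.523 W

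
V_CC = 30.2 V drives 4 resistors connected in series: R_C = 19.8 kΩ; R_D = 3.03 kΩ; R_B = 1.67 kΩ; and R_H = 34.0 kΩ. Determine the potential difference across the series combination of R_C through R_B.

Total series resistance ΣR = 19.8 + 3.03 + 1.67 + 34.0 = 58.50 kΩ.
R_{R_C..R_B} = 19.8 + 3.03 + 1.67 = 24.50 kΩ.
By the voltage-divider rule, V = 30.2 × 24.50/58.50 = 12.65 V.

V ≈ 12.6 V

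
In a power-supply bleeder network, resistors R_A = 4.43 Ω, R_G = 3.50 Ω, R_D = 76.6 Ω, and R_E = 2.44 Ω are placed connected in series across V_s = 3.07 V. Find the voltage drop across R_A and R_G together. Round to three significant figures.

Total series resistance ΣR = 4.43 + 3.50 + 76.6 + 2.44 = 86.97 Ω.
R_{R_A..R_G} = 4.43 + 3.50 = 7.930 Ω.
Voltage divider: V = V_s · (7.930 / 86.97) = 3.07 × 0.09118 = 0.2799 V.

V ≈ 0.280 V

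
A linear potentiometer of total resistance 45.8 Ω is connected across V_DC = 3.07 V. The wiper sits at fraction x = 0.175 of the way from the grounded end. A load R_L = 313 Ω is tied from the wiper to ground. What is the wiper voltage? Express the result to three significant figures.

V_out ≈ 0.526 V

Split the track: R_lower = x·R_p = 8.015 Ω, R_upper = (1−x)·R_p = 37.78 Ω.
R_L loads the lower segment: effective lower R = 7.815 Ω.
V_out = 3.07 × 7.815/(37.78 + 7.815) = 0.5261 V.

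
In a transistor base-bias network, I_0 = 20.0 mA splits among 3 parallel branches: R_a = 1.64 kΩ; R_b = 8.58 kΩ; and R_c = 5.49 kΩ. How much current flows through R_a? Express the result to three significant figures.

ΣG = 1/1.64 + 1/8.58 + 1/5.49 = 0.9085.
R_a takes the fraction G_k/ΣG = 0.6098/0.9085 = 0.6712, so I = 20.0 × 0.6712 = 13.42 mA.

I ≈ 13.4 mA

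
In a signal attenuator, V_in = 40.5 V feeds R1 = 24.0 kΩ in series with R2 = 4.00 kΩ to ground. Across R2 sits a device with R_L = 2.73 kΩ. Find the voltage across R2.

V_out ≈ 2.56 V

The load sits in parallel with R2, giving an effective lower resistance R2' = R2·R_L/(R2+R_L) = 1.623 kΩ.
Voltage divider with the loaded lower leg: V_out = 40.5 × 1.623/(24.0 + 1.623) = 40.5 × 0.06333 = 2.565 V.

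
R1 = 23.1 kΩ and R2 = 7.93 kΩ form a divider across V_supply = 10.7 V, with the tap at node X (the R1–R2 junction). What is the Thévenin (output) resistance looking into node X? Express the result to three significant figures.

With V_supply suppressed (replaced by a short), R_th = R1 ‖ R2 = (23.10 × 7.93)/(23.10 + 7.93) = 5.903 kΩ.

R_th ≈ 5.90 kΩ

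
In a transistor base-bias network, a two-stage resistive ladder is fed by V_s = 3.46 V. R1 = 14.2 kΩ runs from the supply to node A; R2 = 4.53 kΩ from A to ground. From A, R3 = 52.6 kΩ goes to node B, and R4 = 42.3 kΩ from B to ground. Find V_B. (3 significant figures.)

Looking into the second stage from A: R3 + R4 = 94.90 kΩ appears in parallel with R2.
Effective lower resistance at A: R2 ‖ 94.90 = 4.324 kΩ.
V_A = 3.46 × 4.324/(14.2 + 4.324) = 0.8076 V.
Stage 2 is unloaded, so V_B = V_A · R4/(R3+R4) = 0.8076 × 42.3/94.90 = 0.3600 V.

V_B ≈ 0.360 V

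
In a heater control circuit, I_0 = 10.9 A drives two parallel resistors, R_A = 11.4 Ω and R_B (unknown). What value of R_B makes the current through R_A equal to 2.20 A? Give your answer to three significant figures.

R_B ≈ 2.88 Ω

In a two-way split, I_A/I_0 = R_B/(R_A + R_B).
2.20/10.9 = R_B/(R_A + R_B) → R_B = R_A · (0.2018)/(1 − 0.2018) = 11.4 × 0.2529 = 2.883 Ω.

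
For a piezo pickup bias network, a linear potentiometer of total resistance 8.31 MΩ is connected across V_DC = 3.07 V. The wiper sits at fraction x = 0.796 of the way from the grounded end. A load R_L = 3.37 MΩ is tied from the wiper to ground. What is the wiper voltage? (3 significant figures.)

Lower segment x·R_p = 6.615 MΩ; upper segment (1−x)·R_p = 1.695 MΩ.
Lower segment in parallel with the load: 6.615 ‖ 3.37 = 2.233 MΩ.
V_out = 3.07 × 2.233/(1.695 + 2.233) = 1.745 V.

V_out ≈ 1.74 V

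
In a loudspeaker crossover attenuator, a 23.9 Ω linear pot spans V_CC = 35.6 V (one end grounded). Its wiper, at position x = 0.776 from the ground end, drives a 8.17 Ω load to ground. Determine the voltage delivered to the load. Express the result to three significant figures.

V_out ≈ 18.3 V

The pot divides into 5.354 Ω above the wiper and 18.55 Ω below.
Lower segment in parallel with the load: 18.55 ‖ 8.17 = 5.672 Ω.
Then V_out = V_CC · 5.672/(5.354 + 5.672) = 18.31 V.
(Unloaded: V_out = x·V_CC = 27.6 V.)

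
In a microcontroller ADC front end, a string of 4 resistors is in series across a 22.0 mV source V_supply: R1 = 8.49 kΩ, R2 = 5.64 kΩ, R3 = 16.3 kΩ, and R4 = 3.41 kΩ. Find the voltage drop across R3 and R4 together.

Total series resistance ΣR = 8.49 + 5.64 + 16.3 + 3.41 = 33.84 kΩ.
R_{R3..R4} = 16.3 + 3.41 = 19.71 kΩ.
Voltage divider: V = V_supply · (19.71 / 33.84) = 22.0 × 0.5824 = 12.81 mV.

V ≈ 12.8 mV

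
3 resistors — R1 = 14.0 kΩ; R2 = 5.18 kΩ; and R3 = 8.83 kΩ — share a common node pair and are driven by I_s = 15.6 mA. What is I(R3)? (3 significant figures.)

Total conductance ΣG = 1/14.0 + 1/5.18 + 1/8.83 = 0.3777 (units of 1/kΩ).
R3 takes the fraction G_k/ΣG = 0.1133/0.3777 = 0.2998, so I = 15.6 × 0.2998 = 4.677 mA.

I ≈ 4.68 mA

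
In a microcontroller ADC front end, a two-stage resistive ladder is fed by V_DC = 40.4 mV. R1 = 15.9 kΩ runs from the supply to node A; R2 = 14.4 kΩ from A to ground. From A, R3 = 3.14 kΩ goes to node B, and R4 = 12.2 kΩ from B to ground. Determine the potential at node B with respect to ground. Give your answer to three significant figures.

V_B ≈ 10.2 mV

Node A sees R2 in parallel with the series input of stage 2, R3 + R4 = 15.34 kΩ.
R2 ‖ (R3+R4) = 7.428 kΩ.
V_A = 40.4 × 7.428/(15.9 + 7.428) = 12.86 mV.
V_B = V_A × 0.7953 = 10.23 mV.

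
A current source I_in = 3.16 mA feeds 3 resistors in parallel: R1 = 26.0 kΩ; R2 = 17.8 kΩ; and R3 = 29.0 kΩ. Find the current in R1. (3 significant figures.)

I ≈ 0.941 mA

Total conductance ΣG = 1/26.0 + 1/17.8 + 1/29.0 = 0.1291 (units of 1/kΩ).
R1 takes the fraction G_k/ΣG = 0.03846/0.1291 = 0.2979, so I = 3.16 × 0.2979 = 0.9413 mA.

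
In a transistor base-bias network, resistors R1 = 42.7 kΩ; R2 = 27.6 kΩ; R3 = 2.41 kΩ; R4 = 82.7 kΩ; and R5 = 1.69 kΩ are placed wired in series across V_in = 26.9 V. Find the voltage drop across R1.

V ≈ 7.31 V

ΣR = 42.7 + 27.6 + 2.41 + 82.7 + 1.69 = 157.1 kΩ.
By the voltage-divider rule, V = 26.9 × 42.70/157.1 = 7.311 V.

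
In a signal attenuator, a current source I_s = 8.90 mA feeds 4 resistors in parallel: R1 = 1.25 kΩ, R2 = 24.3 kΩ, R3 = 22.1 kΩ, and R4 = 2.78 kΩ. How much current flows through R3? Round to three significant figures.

I ≈ 0.323 mA

Total conductance ΣG = 1/1.25 + 1/24.3 + 1/22.1 + 1/2.78 = 1.246 (units of 1/kΩ).
Current divider: I(R3) = I_s · G_k/ΣG = 8.90 × (0.04525/1.246) = 8.90 × 0.03631 = 0.3232 mA.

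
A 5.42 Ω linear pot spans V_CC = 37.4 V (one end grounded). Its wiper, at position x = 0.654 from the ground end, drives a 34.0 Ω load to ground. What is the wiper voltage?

V_out ≈ 23.6 V

The pot divides into 1.875 Ω above the wiper and 3.545 Ω below.
R_L loads the lower segment: effective lower R = 3.210 Ω.
Then V_out = V_CC · 3.210/(1.875 + 3.210) = 23.61 V.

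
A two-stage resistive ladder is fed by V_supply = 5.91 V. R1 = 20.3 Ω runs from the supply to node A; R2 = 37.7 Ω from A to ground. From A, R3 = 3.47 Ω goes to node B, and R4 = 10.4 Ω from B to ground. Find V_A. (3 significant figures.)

Node A sees R2 in parallel with the series input of stage 2, R3 + R4 = 13.87 Ω.
R2 ‖ (R3+R4) = 10.14 Ω.
V_A = 5.91 × 10.14/(20.3 + 10.14) = 1.969 V.

V_A ≈ 1.97 V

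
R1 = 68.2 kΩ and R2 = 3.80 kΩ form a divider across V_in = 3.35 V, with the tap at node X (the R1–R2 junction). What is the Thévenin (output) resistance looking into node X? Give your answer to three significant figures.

R_th ≈ 3.60 kΩ

With V_in suppressed (replaced by a short), R_th = R1 ‖ R2 = (68.20 × 3.80)/(68.20 + 3.80) = 3.599 kΩ.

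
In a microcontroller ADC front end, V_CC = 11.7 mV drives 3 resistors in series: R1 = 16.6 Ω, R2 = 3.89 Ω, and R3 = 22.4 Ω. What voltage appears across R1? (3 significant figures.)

Series total: ΣR = 16.6 + 3.89 + 22.4 = 42.89 Ω.
By the voltage-divider rule, V = 11.7 × 16.60/42.89 = 4.528 mV.

V ≈ 4.53 mV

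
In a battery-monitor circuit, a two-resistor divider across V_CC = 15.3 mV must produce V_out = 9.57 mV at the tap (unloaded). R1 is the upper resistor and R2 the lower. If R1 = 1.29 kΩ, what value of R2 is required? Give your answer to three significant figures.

R2 ≈ 2.15 kΩ

V_out/V_CC = R2/(R1+R2) = 0.6255.
Rearranging, R2 = R1·k/(1−k) = 1.29 × 1.670 = 2.155 kΩ.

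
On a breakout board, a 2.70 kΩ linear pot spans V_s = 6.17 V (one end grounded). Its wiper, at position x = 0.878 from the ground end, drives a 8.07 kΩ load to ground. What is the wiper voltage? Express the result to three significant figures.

Split the track: R_lower = x·R_p = 2.371 kΩ, R_upper = (1−x)·R_p = 0.3294 kΩ.
Lower segment in parallel with the load: 2.371 ‖ 8.07 = 1.832 kΩ.
V_out = 6.17 × 1.832/(0.3294 + 1.832) = 5.230 V.

V_out ≈ 5.23 V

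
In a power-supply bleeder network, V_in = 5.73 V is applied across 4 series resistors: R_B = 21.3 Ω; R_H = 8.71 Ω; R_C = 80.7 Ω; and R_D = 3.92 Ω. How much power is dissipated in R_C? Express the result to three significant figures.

P ≈ 0.202 W

The common current is I = 5.73/114.6 = 0.04999 A.
P = I²R = 0.002499 × 80.7 = 0.2016 W.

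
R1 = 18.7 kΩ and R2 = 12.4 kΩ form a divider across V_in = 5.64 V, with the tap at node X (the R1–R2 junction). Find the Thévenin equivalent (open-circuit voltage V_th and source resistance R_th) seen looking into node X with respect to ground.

Open-circuit (no load on X): V_th = V_in · R2/(R1 + R2) = 5.64 × 12.4/(18.70 + 12.4) = 2.249 V.
Zeroing V_in shorts the top of R1 to ground, so R_th = R1 ‖ R2 = 7.456 kΩ.

V_th ≈ 2.25 V, R_th ≈ 7.46 kΩ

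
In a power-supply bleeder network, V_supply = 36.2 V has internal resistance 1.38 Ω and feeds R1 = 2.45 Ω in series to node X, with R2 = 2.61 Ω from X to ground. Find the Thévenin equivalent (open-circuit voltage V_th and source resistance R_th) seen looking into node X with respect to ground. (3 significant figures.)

R1' = 1.38 + 2.45 = 3.830 Ω (source resistance + R1).
V_th is the unloaded tap voltage: V_supply · R2/(R1'+R2) = 36.2 × 0.4053 = 14.67 V.
With V_supply suppressed (replaced by a short), R_th = R1' ‖ R2 = (3.830 × 2.61)/(3.830 + 2.61) = 1.552 Ω.

V_th ≈ 14.7 V, R_th ≈ 1.55 Ω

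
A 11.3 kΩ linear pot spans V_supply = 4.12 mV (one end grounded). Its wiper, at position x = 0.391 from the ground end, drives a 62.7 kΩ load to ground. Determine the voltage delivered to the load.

Lower segment x·R_p = 4.418 kΩ; upper segment (1−x)·R_p = 6.882 kΩ.
(x·R_p) ‖ R_L = 4.127 kΩ.
Loaded-divider output: V_out = 4.12 × 0.3749 = 1.545 mV.

V_out ≈ 1.54 mV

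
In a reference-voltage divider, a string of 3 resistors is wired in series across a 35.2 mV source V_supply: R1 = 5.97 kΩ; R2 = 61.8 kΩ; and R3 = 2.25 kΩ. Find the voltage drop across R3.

Total series resistance ΣR = 5.97 + 61.8 + 2.25 = 70.02 kΩ.
Voltage divider: V = V_supply · (2.250 / 70.02) = 35.2 × 0.03213 = 1.131 mV.

V ≈ 1.13 mV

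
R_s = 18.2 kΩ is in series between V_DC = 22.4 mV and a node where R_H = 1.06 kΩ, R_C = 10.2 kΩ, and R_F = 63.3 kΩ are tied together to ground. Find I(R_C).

Equivalent of the parallel group: R_p = 0.9459 kΩ.
V_A by voltage divider: V_A = 22.4 × 0.9459/(18.2 + 0.9459) = 1.107 mV.
I(R_C) = V_A / R_C = 1.107/10.2 = 0.1085 µA.

I ≈ 0.108 µA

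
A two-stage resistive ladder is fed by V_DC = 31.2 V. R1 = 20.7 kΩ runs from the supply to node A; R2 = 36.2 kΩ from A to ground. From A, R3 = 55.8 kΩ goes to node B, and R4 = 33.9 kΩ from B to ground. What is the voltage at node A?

V_A ≈ 17.3 V

The second stage (R3 + R4 = 89.70 kΩ) loads node A in parallel with R2.
R2 ‖ (R3+R4) = 25.79 kΩ.
So V_A = 31.2 × 0.5548 = 17.31 V.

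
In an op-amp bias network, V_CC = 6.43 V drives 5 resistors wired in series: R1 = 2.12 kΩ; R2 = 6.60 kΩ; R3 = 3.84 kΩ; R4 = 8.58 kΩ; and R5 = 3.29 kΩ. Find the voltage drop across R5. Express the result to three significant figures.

Series total: ΣR = 2.12 + 6.60 + 3.84 + 8.58 + 3.29 = 24.43 kΩ.
V = V_CC · R/ΣR = 6.43 × 0.1347 = 0.8659 V.

V ≈ 0.866 V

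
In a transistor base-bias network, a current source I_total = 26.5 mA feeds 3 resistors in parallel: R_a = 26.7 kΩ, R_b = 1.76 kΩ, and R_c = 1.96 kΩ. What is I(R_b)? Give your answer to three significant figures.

I ≈ 13.5 mA

Conductances: ΣG = 1/26.7 + 1/1.76 + 1/1.96 = 1.116 (1/kΩ).
Current divider: I(R_b) = I_total · G_k/ΣG = 26.5 × (0.5682/1.116) = 26.5 × 0.5092 = 13.49 mA.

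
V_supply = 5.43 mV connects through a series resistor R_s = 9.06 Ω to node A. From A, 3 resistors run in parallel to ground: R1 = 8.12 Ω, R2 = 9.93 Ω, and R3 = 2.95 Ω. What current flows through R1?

Combine the parallel branches: R_p = (1/8.12 + 1/9.93 + 1/2.95)⁻¹ = 1.777 Ω.
Node voltage V_A = V_supply · R_p/(R_s + R_p) = 5.43 × 0.1640 = 0.8903 mV.
I(R1) = V_A / R1 = 0.8903/8.12 = 0.1096 mA.

I ≈ 0.110 mA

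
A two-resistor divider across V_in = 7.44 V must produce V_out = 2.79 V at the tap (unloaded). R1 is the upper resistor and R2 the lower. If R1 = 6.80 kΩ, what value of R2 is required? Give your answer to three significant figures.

R2 ≈ 4.08 kΩ

Required fraction k = V_out/V_in = 0.3750.
So R2 = R1 · V_out/(V_in − V_out) = 6.80 × 2.79/(7.44 − 2.79) = 6.80 × 0.6000 = 4.080 kΩ.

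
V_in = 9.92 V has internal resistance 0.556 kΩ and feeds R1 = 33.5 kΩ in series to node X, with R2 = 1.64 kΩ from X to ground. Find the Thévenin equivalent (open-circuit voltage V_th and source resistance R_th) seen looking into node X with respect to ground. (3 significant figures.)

V_th ≈ 0.456 V, R_th ≈ 1.56 kΩ

R1' = 0.556 + 33.5 = 34.06 kΩ (source resistance + R1).
With X open, the divider is unloaded: V_th = 9.92 × 1.64/35.70 = 0.4558 V.
Looking into X with the source shorted: R_th = R1'·R2/(R1'+R2) = 34.06 × 1.64/35.70 = 1.565 kΩ.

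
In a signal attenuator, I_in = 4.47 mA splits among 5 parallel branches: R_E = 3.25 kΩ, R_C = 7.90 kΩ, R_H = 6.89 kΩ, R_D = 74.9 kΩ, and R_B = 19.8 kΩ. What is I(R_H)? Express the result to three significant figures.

I ≈ 1.01 mA

Conductances: ΣG = 1/3.25 + 1/7.90 + 1/6.89 + 1/74.9 + 1/19.8 = 0.6433 (1/kΩ).
R_H takes the fraction G_k/ΣG = 0.1451/0.6433 = 0.2256, so I = 4.47 × 0.2256 = 1.009 mA.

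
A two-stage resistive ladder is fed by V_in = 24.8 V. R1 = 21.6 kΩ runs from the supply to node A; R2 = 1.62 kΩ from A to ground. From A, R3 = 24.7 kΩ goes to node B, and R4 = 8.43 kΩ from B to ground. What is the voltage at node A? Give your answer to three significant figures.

V_A ≈ 1.65 V

Node A sees R2 in parallel with the series input of stage 2, R3 + R4 = 33.13 kΩ.
Effective lower resistance at A: R2 ‖ 33.13 = 1.544 kΩ.
V_A = 24.8 × 1.544/(21.6 + 1.544) = 1.655 V.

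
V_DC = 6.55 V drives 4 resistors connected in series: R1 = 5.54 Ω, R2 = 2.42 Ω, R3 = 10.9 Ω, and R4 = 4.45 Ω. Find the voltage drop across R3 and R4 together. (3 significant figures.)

ΣR = 5.54 + 2.42 + 10.9 + 4.45 = 23.31 Ω.
R_{R3..R4} = 10.9 + 4.45 = 15.35 Ω.
Voltage divider: V = V_DC · (15.35 / 23.31) = 6.55 × 0.6585 = 4.313 V.

V ≈ 4.31 V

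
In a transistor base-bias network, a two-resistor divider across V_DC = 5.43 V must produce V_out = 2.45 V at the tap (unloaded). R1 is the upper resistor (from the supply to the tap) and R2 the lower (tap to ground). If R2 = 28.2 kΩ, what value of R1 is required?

V_out/V_DC = R2/(R1+R2) = 0.4512.
Rearranging, R1 = R2·(1−k)/k = 28.2 × 1.216 = 34.30 kΩ.

R1 ≈ 34.3 kΩ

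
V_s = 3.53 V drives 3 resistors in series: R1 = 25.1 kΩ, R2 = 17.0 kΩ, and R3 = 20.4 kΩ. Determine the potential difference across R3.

ΣR = 25.1 + 17.0 + 20.4 = 62.50 kΩ.
V = V_s · R/ΣR = 3.53 × 0.3264 = 1.152 V.

V ≈ 1.15 V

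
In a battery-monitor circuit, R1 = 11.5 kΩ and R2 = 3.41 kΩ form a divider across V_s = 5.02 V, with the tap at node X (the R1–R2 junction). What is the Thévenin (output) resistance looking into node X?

Looking into X with the source shorted: R_th = R1·R2/(R1+R2) = 11.50 × 3.41/14.91 = 2.630 kΩ.

R_th ≈ 2.63 kΩ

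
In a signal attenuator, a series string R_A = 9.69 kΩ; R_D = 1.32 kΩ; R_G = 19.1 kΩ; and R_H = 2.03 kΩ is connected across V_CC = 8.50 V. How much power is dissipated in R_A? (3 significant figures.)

P ≈ 0.678 mW

Series current I = V_CC/ΣR = 8.50/32.14 = 0.2645 mA.
P(R_A) = I²·R_A = (0.2645)² × 9.69 = 0.6778 mW.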